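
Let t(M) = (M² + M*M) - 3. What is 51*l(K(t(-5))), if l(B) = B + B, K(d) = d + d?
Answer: 9588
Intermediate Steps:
t(M) = -3 + 2*M² (t(M) = (M² + M²) - 3 = 2*M² - 3 = -3 + 2*M²)
K(d) = 2*d
l(B) = 2*B
51*l(K(t(-5))) = 51*(2*(2*(-3 + 2*(-5)²))) = 51*(2*(2*(-3 + 2*25))) = 51*(2*(2*(-3 + 50))) = 51*(2*(2*47)) = 51*(2*94) = 51*188 = 9588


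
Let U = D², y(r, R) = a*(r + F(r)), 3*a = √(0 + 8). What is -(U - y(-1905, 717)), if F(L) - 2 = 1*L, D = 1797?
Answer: -3229209 - 7616*√2/3 ≈ -3.2328e+6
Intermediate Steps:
F(L) = 2 + L (F(L) = 2 + 1*L = 2 + L)
a = 2*√2/3 (a = √(0 + 8)/3 = √8/3 = (2*√2)/3 = 2*√2/3 ≈ 0.94281)
y(r, R) = 2*√2*(2 + 2*r)/3 (y(r, R) = (2*√2/3)*(r + (2 + r)) = (2*√2/3)*(2 + 2*r) = 2*√2*(2 + 2*r)/3)
U = 3229209 (U = 1797² = 3229209)
-(U - y(-1905, 717)) = -(3229209 - 4*√2*(1 - 1905)/3) = -(3229209 - 4*√2*(-1904)/3) = -(3229209 - (-7616)*√2/3) = -(3229209 + 7616*√2/3) = -3229209 - 7616*√2/3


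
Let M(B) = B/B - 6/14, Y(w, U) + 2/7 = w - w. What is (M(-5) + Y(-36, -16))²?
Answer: 4/49 ≈ 0.081633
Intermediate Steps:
Y(w, U) = -2/7 (Y(w, U) = -2/7 + (w - w) = -2/7 + 0 = -2/7)
M(B) = 4/7 (M(B) = 1 - 6*1/14 = 1 - 3/7 = 4/7)
(M(-5) + Y(-36, -16))² = (4/7 - 2/7)² = (2/7)² = 4/49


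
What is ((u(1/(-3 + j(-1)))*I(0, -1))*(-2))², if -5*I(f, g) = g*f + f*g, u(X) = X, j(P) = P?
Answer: 0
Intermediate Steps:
I(f, g) = -2*f*g/5 (I(f, g) = -(g*f + f*g)/5 = -(f*g + f*g)/5 = -2*f*g/5)
((u(1/(-3 + j(-1)))*I(0, -1))*(-2))² = (((-⅖*0*(-1))/(-3 - 1))*(-2))² = ((0/(-4))*(-2))² = (-¼*0*(-2))² = (0*(-2))² = 0² = 0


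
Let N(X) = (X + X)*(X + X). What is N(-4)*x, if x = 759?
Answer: 48576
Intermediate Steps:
N(X) = 4*X**2 (N(X) = (2*X)*(2*X) = 4*X**2)
N(-4)*x = (4*(-4)**2)*759 = (4*16)*759 = 64*759 = 48576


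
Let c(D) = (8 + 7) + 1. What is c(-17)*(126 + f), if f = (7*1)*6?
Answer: 2688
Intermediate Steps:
f = 42 (f = 7*6 = 42)
c(D) = 16 (c(D) = 15 + 1 = 16)
c(-17)*(126 + f) = 16*(126 + 42) = 16*168 = 2688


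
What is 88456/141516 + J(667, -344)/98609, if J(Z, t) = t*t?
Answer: 6367248770/3488687811 ≈ 1.8251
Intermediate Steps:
J(Z, t) = t²
88456/141516 + J(667, -344)/98609 = 88456/141516 + (-344)²/98609 = 88456*(1/141516) + 118336*(1/98609) = 22114/35379 + 118336/98609 = 6367248770/3488687811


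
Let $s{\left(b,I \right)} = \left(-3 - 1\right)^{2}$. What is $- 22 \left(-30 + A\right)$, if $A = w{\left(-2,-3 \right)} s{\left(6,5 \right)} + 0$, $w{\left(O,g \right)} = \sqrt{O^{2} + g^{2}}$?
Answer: $660 - 352 \sqrt{13} \approx -609.15$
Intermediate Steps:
$s{\left(b,I \right)} = 16$ ($s{\left(b,I \right)} = \left(-4\right)^{2} = 16$)
$A = 16 \sqrt{13}$ ($A = \sqrt{\left(-2\right)^{2} + \left(-3\right)^{2}} \cdot 16 + 0 = \sqrt{4 + 9} \cdot 16 + 0 = \sqrt{13} \cdot 16 + 0 = 16 \sqrt{13} + 0 = 16 \sqrt{13} \approx 57.689$)
$- 22 \left(-30 + A\right) = - 22 \left(-30 + 16 \sqrt{13}\right) = 660 - 352 \sqrt{13}$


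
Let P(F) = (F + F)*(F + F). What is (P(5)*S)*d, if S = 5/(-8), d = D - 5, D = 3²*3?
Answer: -1375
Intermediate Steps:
D = 27 (D = 9*3 = 27)
P(F) = 4*F² (P(F) = (2*F)*(2*F) = 4*F²)
d = 22 (d = 27 - 5 = 22)
S = -5/8 (S = 5*(-⅛) = -5/8 ≈ -0.62500)
(P(5)*S)*d = ((4*5²)*(-5/8))*22 = ((4*25)*(-5/8))*22 = (100*(-5/8))*22 = -125/2*22 = -1375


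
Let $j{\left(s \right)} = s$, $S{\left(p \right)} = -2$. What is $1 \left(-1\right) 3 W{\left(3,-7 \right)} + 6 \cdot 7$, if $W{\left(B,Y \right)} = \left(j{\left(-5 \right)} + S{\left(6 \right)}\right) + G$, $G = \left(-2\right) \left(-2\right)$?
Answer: $51$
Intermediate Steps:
$G = 4$
$W{\left(B,Y \right)} = -3$ ($W{\left(B,Y \right)} = \left(-5 - 2\right) + 4 = -7 + 4 = -3$)
$1 \left(-1\right) 3 W{\left(3,-7 \right)} + 6 \cdot 7 = 1 \left(-1\right) 3 \left(-3\right) + 6 \cdot 7 = \left(-1\right) 3 \left(-3\right) + 42 = \left(-3\right) \left(-3\right) + 42 = 9 + 42 = 51$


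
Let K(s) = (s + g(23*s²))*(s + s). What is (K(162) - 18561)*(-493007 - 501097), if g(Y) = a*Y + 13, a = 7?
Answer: -1360958353206120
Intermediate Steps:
g(Y) = 13 + 7*Y (g(Y) = 7*Y + 13 = 13 + 7*Y)
K(s) = 2*s*(13 + s + 161*s²) (K(s) = (s + (13 + 7*(23*s²)))*(s + s) = (s + (13 + 161*s²))*(2*s) = (13 + s + 161*s²)*(2*s) = 2*s*(13 + s + 161*s²))
(K(162) - 18561)*(-493007 - 501097) = (2*162*(13 + 162 + 161*162²) - 18561)*(-493007 - 501097) = (2*162*(13 + 162 + 161*26244) - 18561)*(-994104) = (2*162*(13 + 162 + 4225284) - 18561)*(-994104) = (2*162*4225459 - 18561)*(-994104) = (1369048716 - 18561)*(-994104) = 1369030155*(-994104) = -1360958353206120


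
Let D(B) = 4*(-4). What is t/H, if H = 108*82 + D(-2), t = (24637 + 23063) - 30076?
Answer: 2203/1105 ≈ 1.9937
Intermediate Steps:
t = 17624 (t = 47700 - 30076 = 17624)
D(B) = -16
H = 8840 (H = 108*82 - 16 = 8856 - 16 = 8840)
t/H = 17624/8840 = 17624*(1/8840) = 2203/1105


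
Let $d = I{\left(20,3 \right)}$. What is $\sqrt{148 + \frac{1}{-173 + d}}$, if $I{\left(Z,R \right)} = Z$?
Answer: $\frac{\sqrt{384931}}{51} \approx 12.165$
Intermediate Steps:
$d = 20$
$\sqrt{148 + \frac{1}{-173 + d}} = \sqrt{148 + \frac{1}{-173 + 20}} = \sqrt{148 + \frac{1}{-153}} = \sqrt{148 - \frac{1}{153}} = \sqrt{\frac{22643}{153}} = \frac{\sqrt{384931}}{51}$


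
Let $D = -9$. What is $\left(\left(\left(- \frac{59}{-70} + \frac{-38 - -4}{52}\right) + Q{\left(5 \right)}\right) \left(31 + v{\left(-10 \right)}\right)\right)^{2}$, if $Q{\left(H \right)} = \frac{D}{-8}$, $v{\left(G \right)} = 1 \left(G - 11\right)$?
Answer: $\frac{22877089}{132496} \approx 172.66$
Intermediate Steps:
$v{\left(G \right)} = -11 + G$ ($v{\left(G \right)} = 1 \left(-11 + G\right) = -11 + G$)
$Q{\left(H \right)} = \frac{9}{8}$ ($Q{\left(H \right)} = - \frac{9}{-8} = \left(-9\right) \left(- \frac{1}{8}\right) = \frac{9}{8}$)
$\left(\left(\left(- \frac{59}{-70} + \frac{-38 - -4}{52}\right) + Q{\left(5 \right)}\right) \left(31 + v{\left(-10 \right)}\right)\right)^{2} = \left(\left(\left(- \frac{59}{-70} + \frac{-38 - -4}{52}\right) + \frac{9}{8}\right) \left(31 - 21\right)\right)^{2} = \left(\left(\left(\left(-59\right) \left(- \frac{1}{70}\right) + \left(-38 + 4\right) \frac{1}{52}\right) + \frac{9}{8}\right) \left(31 - 21\right)\right)^{2} = \left(\left(\left(\frac{59}{70} - \frac{17}{26}\right) + \frac{9}{8}\right) 10\right)^{2} = \left(\left(\frac{86}{455} + \frac{9}{8}\right) 10\right)^{2} = \left(\frac{4783}{3640} \cdot 10\right)^{2} = \left(\frac{4783}{364}\right)^{2} = \frac{22877089}{132496}$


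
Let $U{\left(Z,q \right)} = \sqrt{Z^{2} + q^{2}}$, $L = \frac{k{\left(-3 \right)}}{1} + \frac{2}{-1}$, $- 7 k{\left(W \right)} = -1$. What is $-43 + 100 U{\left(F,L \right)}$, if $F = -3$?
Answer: $-43 + \frac{100 \sqrt{610}}{7} \approx 309.83$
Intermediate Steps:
$k{\left(W \right)} = \frac{1}{7}$ ($k{\left(W \right)} = \left(- \frac{1}{7}\right) \left(-1\right) = \frac{1}{7}$)
$L = - \frac{13}{7}$ ($L = \frac{1}{7 \cdot 1} + \frac{2}{-1} = \frac{1}{7} \cdot 1 + 2 \left(-1\right) = \frac{1}{7} - 2 = - \frac{13}{7} \approx -1.8571$)
$-43 + 100 U{\left(F,L \right)} = -43 + 100 \sqrt{\left(-3\right)^{2} + \left(- \frac{13}{7}\right)^{2}} = -43 + 100 \sqrt{9 + \frac{169}{49}} = -43 + 100 \sqrt{\frac{610}{49}} = -43 + 100 \frac{\sqrt{610}}{7} = -43 + \frac{100 \sqrt{610}}{7}$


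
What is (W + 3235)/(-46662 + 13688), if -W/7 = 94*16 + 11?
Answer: 3685/16487 ≈ 0.22351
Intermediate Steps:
W = -10605 (W = -7*(94*16 + 11) = -7*(1504 + 11) = -7*1515 = -10605)
(W + 3235)/(-46662 + 13688) = (-10605 + 3235)/(-46662 + 13688) = -7370/(-32974) = -7370*(-1/32974) = 3685/16487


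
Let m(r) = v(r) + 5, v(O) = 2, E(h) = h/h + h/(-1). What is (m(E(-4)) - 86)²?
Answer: 6241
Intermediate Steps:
E(h) = 1 - h (E(h) = 1 + h*(-1) = 1 - h)
m(r) = 7 (m(r) = 2 + 5 = 7)
(m(E(-4)) - 86)² = (7 - 86)² = (-79)² = 6241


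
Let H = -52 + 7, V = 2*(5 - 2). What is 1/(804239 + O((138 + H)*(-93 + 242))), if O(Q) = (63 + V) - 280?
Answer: 1/804028 ≈ 1.2437e-6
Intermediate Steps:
V = 6 (V = 2*3 = 6)
H = -45
O(Q) = -211 (O(Q) = (63 + 6) - 280 = 69 - 280 = -211)
1/(804239 + O((138 + H)*(-93 + 242))) = 1/(804239 - 211) = 1/804028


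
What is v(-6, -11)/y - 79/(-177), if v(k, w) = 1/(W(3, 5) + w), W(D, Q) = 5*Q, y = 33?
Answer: 4075/9086 ≈ 0.44849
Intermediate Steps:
v(k, w) = 1/(25 + w) (v(k, w) = 1/(5*5 + w) = 1/(25 + w))
v(-6, -11)/y - 79/(-177) = 1/((25 - 11)*33) - 79/(-177) = (1/33)/14 - 79*(-1/177) = (1/14)*(1/33) + 79/177 = 1/462 + 79/177 = 4075/9086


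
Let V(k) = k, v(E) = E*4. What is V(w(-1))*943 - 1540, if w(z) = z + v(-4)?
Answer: -17571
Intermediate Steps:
v(E) = 4*E
w(z) = -16 + z (w(z) = z + 4*(-4) = z - 16 = -16 + z)
V(w(-1))*943 - 1540 = (-16 - 1)*943 - 1540 = -17*943 - 1540 = -16031 - 1540 = -17571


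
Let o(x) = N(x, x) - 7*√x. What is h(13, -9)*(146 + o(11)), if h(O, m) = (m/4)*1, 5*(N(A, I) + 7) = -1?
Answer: -3123/10 + 63*√11/4 ≈ -260.06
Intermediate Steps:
N(A, I) = -36/5 (N(A, I) = -7 + (⅕)*(-1) = -7 - ⅕ = -36/5)
o(x) = -36/5 - 7*√x
h(O, m) = m/4 (h(O, m) = (m*(¼))*1 = (m/4)*1 = m/4)
h(13, -9)*(146 + o(11)) = ((¼)*(-9))*(146 + (-36/5 - 7*√11)) = -9*(694/5 - 7*√11)/4 = -3123/10 + 63*√11/4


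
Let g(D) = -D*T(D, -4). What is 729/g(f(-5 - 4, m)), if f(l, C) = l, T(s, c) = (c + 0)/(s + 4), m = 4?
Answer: 405/4 ≈ 101.25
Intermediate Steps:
T(s, c) = c/(4 + s)
g(D) = 4*D/(4 + D) (g(D) = -D*(-4/(4 + D)) = -(-4)*D/(4 + D) = 4*D/(4 + D))
729/g(f(-5 - 4, m)) = 729/((4*(-5 - 4)/(4 + (-5 - 4)))) = 729/((4*(-9)/(4 - 9))) = 729/((4*(-9)/(-5))) = 729/((4*(-9)*(-1/5))) = 729/(36/5) = 729*(5/36) = 405/4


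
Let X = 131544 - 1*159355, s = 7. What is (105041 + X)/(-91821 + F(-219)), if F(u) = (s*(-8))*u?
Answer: -77230/79557 ≈ -0.97075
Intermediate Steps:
F(u) = -56*u (F(u) = (7*(-8))*u = -56*u)
X = -27811 (X = 131544 - 159355 = -27811)
(105041 + X)/(-91821 + F(-219)) = (105041 - 27811)/(-91821 - 56*(-219)) = 77230/(-91821 + 12264) = 77230/(-79557) = 77230*(-1/79557) = -77230/79557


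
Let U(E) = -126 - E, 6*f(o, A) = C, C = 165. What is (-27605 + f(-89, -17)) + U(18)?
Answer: -55443/2 ≈ -27722.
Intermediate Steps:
f(o, A) = 55/2 (f(o, A) = (⅙)*165 = 55/2)
(-27605 + f(-89, -17)) + U(18) = (-27605 + 55/2) + (-126 - 1*18) = -55155/2 + (-126 - 18) = -55155/2 - 144 = -55443/2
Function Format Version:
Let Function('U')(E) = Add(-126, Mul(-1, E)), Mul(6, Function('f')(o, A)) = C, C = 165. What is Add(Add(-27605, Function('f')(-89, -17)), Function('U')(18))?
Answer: Rational(-55443, 2) ≈ -27722.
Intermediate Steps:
Function('f')(o, A) = Rational(55, 2) (Function('f')(o, A) = Mul(Rational(1, 6), 165) = Rational(55, 2))
Add(Add(-27605, Function('f')(-89, -17)), Function('U')(18)) = Add(Add(-27605, Rational(55, 2)), Add(-126, Mul(-1, 18))) = Add(Rational(-55155, 2), Add(-126, -18)) = Add(Rational(-55155, 2), -144) = Rational(-55443, 2)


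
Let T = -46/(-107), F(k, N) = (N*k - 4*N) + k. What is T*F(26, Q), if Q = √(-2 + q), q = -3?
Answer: 1196/107 + 1012*I*√5/107 ≈ 11.178 + 21.149*I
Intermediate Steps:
Q = I*√5 (Q = √(-2 - 3) = √(-5) = I*√5 ≈ 2.2361*I)
F(k, N) = k - 4*N + N*k (F(k, N) = (-4*N + N*k) + k = k - 4*N + N*k)
T = 46/107 (T = -46*(-1/107) = 46/107 ≈ 0.42991)
T*F(26, Q) = 46*(26 - 4*I*√5 + (I*√5)*26)/107 = 46*(26 - 4*I*√5 + 26*I*√5)/107 = 46*(26 + 22*I*√5)/107 = 1196/107 + 1012*I*√5/107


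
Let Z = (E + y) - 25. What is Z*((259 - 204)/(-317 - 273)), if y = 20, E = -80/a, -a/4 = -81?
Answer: 4675/9558 ≈ 0.48912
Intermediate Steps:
a = 324 (a = -4*(-81) = 324)
E = -20/81 (E = -80/324 = -80*1/324 = -20/81 ≈ -0.24691)
Z = -425/81 (Z = (-20/81 + 20) - 25 = 1600/81 - 25 = -425/81 ≈ -5.2469)
Z*((259 - 204)/(-317 - 273)) = -425*(259 - 204)/(81*(-317 - 273)) = -23375/(81*(-590)) = -23375*(-1)/(81*590) = -425/81*(-11/118) = 4675/9558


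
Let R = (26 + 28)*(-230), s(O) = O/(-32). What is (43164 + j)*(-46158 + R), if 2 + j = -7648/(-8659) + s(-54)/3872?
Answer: -678169207843103145/268221184 ≈ -2.5284e+9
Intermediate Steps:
s(O) = -O/32 (s(O) = O*(-1/32) = -O/32)
j = -598842047/536442368 (j = -2 + (-7648/(-8659) - 1/32*(-54)/3872) = -2 + (-7648*(-1/8659) + (27/16)*(1/3872)) = -2 + (7648/8659 + 27/61952) = -2 + 474042689/536442368 = -598842047/536442368 ≈ -1.1163)
R = -12420 (R = 54*(-230) = -12420)
(43164 + j)*(-46158 + R) = (43164 - 598842047/536442368)*(-46158 - 12420) = (23154399530305/536442368)*(-58578) = -678169207843103145/268221184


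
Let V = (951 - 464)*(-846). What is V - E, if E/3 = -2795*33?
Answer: -135297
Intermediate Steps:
E = -276705 (E = 3*(-2795*33) = 3*(-92235) = -276705)
V = -412002 (V = 487*(-846) = -412002)
V - E = -412002 - 1*(-276705) = -412002 + 276705 = -135297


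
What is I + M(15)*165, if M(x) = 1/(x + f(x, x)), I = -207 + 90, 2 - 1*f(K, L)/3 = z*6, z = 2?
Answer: -128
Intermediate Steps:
f(K, L) = -30 (f(K, L) = 6 - 6*6 = 6 - 3*12 = 6 - 36 = -30)
I = -117
M(x) = 1/(-30 + x) (M(x) = 1/(x - 30) = 1/(-30 + x))
I + M(15)*165 = -117 + 165/(-30 + 15) = -117 + 165/(-15) = -117 - 1/15*165 = -117 - 11 = -128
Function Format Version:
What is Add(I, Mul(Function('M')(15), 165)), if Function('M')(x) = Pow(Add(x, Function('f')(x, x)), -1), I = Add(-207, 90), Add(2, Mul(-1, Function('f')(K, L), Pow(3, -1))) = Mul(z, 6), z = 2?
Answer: -128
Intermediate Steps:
Function('f')(K, L) = -30 (Function('f')(K, L) = Add(6, Mul(-3, Mul(2, 6))) = Add(6, Mul(-3, 12)) = Add(6, -36) = -30)
I = -117
Function('M')(x) = Pow(Add(-30, x), -1) (Function('M')(x) = Pow(Add(x, -30), -1) = Pow(Add(-30, x), -1))
Add(I, Mul(Function('M')(15), 165)) = Add(-117, Mul(Pow(Add(-30, 15), -1), 165)) = Add(-117, Mul(Pow(-15, -1), 165)) = Add(-117, Mul(Rational(-1, 15), 165)) = Add(-117, -11) = -128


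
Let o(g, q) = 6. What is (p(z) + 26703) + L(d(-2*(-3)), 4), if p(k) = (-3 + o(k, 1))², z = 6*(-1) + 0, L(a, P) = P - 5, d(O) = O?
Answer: 26711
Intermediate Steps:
L(a, P) = -5 + P
z = -6 (z = -6 + 0 = -6)
p(k) = 9 (p(k) = (-3 + 6)² = 3² = 9)
(p(z) + 26703) + L(d(-2*(-3)), 4) = (9 + 26703) + (-5 + 4) = 26712 - 1 = 26711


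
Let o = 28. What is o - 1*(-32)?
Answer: 60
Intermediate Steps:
o - 1*(-32) = 28 - 1*(-32) = 28 + 32 = 60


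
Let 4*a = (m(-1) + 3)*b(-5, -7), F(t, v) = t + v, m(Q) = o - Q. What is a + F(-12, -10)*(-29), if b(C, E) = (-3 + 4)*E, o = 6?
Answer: 1241/2 ≈ 620.50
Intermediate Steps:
b(C, E) = E (b(C, E) = 1*E = E)
m(Q) = 6 - Q
a = -35/2 (a = (((6 - 1*(-1)) + 3)*(-7))/4 = (((6 + 1) + 3)*(-7))/4 = ((7 + 3)*(-7))/4 = (10*(-7))/4 = (1/4)*(-70) = -35/2 ≈ -17.500)
a + F(-12, -10)*(-29) = -35/2 + (-12 - 10)*(-29) = -35/2 - 22*(-29) = -35/2 + 638 = 1241/2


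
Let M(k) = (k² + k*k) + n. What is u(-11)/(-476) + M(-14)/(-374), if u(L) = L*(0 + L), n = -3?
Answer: -6777/5236 ≈ -1.2943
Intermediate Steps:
u(L) = L² (u(L) = L*L = L²)
M(k) = -3 + 2*k² (M(k) = (k² + k*k) - 3 = (k² + k²) - 3 = 2*k² - 3 = -3 + 2*k²)
u(-11)/(-476) + M(-14)/(-374) = (-11)²/(-476) + (-3 + 2*(-14)²)/(-374) = 121*(-1/476) + (-3 + 2*196)*(-1/374) = -121/476 + (-3 + 392)*(-1/374) = -121/476 + 389*(-1/374) = -121/476 - 389/374 = -6777/5236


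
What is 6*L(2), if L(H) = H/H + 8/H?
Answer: 30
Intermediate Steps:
L(H) = 1 + 8/H
6*L(2) = 6*((8 + 2)/2) = 6*((½)*10) = 6*5 = 30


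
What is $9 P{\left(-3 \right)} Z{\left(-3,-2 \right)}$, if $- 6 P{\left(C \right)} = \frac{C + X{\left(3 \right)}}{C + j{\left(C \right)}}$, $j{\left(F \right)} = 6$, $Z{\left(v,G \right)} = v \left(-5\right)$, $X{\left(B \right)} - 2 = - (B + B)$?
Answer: $\frac{105}{2} \approx 52.5$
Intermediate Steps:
$X{\left(B \right)} = 2 - 2 B$ ($X{\left(B \right)} = 2 - \left(B + B\right) = 2 - 2 B$)
$Z{\left(v,G \right)} = - 5 v$
$P{\left(C \right)} = - \frac{-4 + C}{6 \left(6 + C\right)}$ ($P{\left(C \right)} = - \frac{\left(C + \left(2 - 6\right)\right) \frac{1}{C + 6}}{6} = - \frac{\left(C + \left(2 - 6\right)\right) \frac{1}{6 + C}}{6} = - \frac{\left(C - 4\right) \frac{1}{6 + C}}{6} = - \frac{\left(-4 + C\right) \frac{1}{6 + C}}{6} = - \frac{\frac{1}{6 + C} \left(-4 + C\right)}{6} = - \frac{-4 + C}{6 \left(6 + C\right)}$)
$9 P{\left(-3 \right)} Z{\left(-3,-2 \right)} = 9 \frac{4 - -3}{6 \left(6 - 3\right)} \left(\left(-5\right) \left(-3\right)\right) = 9 \frac{4 + 3}{6 \cdot 3} \cdot 15 = 9 \cdot \frac{1}{6} \cdot \frac{1}{3} \cdot 7 \cdot 15 = 9 \cdot \frac{7}{18} \cdot 15 = \frac{7}{2} \cdot 15 = \frac{105}{2}$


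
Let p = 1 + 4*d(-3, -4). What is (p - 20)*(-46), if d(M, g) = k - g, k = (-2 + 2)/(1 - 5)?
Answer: 138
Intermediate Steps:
k = 0 (k = 0/(-4) = 0*(-1/4) = 0)
d(M, g) = -g (d(M, g) = 0 - g = -g)
p = 17 (p = 1 + 4*(-1*(-4)) = 1 + 4*4 = 1 + 16 = 17)
(p - 20)*(-46) = (17 - 20)*(-46) = -3*(-46) = 138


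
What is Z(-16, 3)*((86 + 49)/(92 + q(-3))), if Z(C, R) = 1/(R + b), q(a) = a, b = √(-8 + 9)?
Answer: 135/356 ≈ 0.37921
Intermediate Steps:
b = 1 (b = √1 = 1)
Z(C, R) = 1/(1 + R) (Z(C, R) = 1/(R + 1) = 1/(1 + R))
Z(-16, 3)*((86 + 49)/(92 + q(-3))) = ((86 + 49)/(92 - 3))/(1 + 3) = (135/89)/4 = (135*(1/89))/4 = (¼)*(135/89) = 135/356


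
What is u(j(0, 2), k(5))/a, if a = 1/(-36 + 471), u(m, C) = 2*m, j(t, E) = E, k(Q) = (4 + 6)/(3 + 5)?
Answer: 1740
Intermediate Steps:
k(Q) = 5/4 (k(Q) = 10/8 = 10*(1/8) = 5/4)
a = 1/435 ≈ 0.0022989
u(j(0, 2), k(5))/a = (2*2)/(1/435) = 4*435 = 1740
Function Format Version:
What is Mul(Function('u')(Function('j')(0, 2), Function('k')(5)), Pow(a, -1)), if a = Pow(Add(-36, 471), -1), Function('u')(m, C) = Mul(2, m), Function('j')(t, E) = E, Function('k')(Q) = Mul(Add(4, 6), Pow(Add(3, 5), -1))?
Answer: 1740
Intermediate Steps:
Function('k')(Q) = Rational(5, 4) (Function('k')(Q) = Mul(10, Pow(8, -1)) = Mul(10, Rational(1, 8)) = Rational(5, 4))
a = Rational(1, 435) (a = Pow(435, -1) = Rational(1, 435) ≈ 0.0022989)
Mul(Function('u')(Function('j')(0, 2), Function('k')(5)), Pow(a, -1)) = Mul(Mul(2, 2), Pow(Rational(1, 435), -1)) = Mul(4, 435) = 1740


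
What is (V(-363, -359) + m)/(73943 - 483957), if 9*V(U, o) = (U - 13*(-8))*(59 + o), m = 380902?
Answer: -584303/615021 ≈ -0.95005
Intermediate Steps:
V(U, o) = (59 + o)*(104 + U)/9 (V(U, o) = ((U - 13*(-8))*(59 + o))/9 = ((U + 104)*(59 + o))/9 = ((104 + U)*(59 + o))/9 = ((59 + o)*(104 + U))/9 = (59 + o)*(104 + U)/9)
(V(-363, -359) + m)/(73943 - 483957) = ((6136/9 + (59/9)*(-363) + (104/9)*(-359) + (⅑)*(-363)*(-359)) + 380902)/(73943 - 483957) = ((6136/9 - 7139/3 - 37336/9 + 43439/3) + 380902)/(-410014) = (25900/3 + 380902)*(-1/410014) = (1168606/3)*(-1/410014) = -584303/615021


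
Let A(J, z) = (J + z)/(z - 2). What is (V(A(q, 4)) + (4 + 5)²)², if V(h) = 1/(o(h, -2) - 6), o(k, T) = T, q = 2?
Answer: 418609/64 ≈ 6540.8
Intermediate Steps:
A(J, z) = (J + z)/(-2 + z)
V(h) = -⅛ (V(h) = 1/(-2 - 6) = 1/(-8) = -⅛)
(V(A(q, 4)) + (4 + 5)²)² = (-⅛ + (4 + 5)²)² = (-⅛ + 9²)² = (-⅛ + 81)² = (647/8)² = 418609/64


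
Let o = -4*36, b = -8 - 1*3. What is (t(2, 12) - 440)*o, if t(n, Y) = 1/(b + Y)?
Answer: 63216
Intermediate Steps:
b = -11 (b = -8 - 3 = -11)
t(n, Y) = 1/(-11 + Y)
o = -144
(t(2, 12) - 440)*o = (1/(-11 + 12) - 440)*(-144) = (1/1 - 440)*(-144) = (1 - 440)*(-144) = -439*(-144) = 63216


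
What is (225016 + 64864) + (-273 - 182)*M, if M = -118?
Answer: 343570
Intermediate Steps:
(225016 + 64864) + (-273 - 182)*M = (225016 + 64864) + (-273 - 182)*(-118) = 289880 - 455*(-118) = 289880 + 53690 = 343570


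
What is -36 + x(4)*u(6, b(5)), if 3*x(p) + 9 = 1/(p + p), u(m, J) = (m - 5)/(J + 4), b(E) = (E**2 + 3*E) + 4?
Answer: -41543/1152 ≈ -36.062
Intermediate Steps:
b(E) = 4 + E**2 + 3*E
u(m, J) = (-5 + m)/(4 + J)
x(p) = -3 + 1/(6*p) (x(p) = -3 + 1/(3*(p + p)) = -3 + 1/(3*((2*p))) = -3 + (1/(2*p))/3 = -3 + 1/(6*p))
-36 + x(4)*u(6, b(5)) = -36 + (-3 + (1/6)/4)*((-5 + 6)/(4 + (4 + 5**2 + 3*5))) = -36 + (-3 + (1/6)*(1/4))*(1/(4 + (4 + 25 + 15))) = -36 + (-3 + 1/24)*(1/(4 + 44)) = -36 - 71/(24*48) = -36 - 71/1152 = -41543/1152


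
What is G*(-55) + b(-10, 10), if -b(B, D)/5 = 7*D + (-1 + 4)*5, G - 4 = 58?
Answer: -3835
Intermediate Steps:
G = 62 (G = 4 + 58 = 62)
b(B, D) = -75 - 35*D (b(B, D) = -5*(7*D + (-1 + 4)*5) = -5*(7*D + 3*5) = -5*(7*D + 15) = -5*(15 + 7*D) = -75 - 35*D)
G*(-55) + b(-10, 10) = 62*(-55) + (-75 - 35*10) = -3410 + (-75 - 350) = -3410 - 425 = -3835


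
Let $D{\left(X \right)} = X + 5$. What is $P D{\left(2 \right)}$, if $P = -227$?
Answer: $-1589$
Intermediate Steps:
$D{\left(X \right)} = 5 + X$
$P D{\left(2 \right)} = - 227 \left(5 + 2\right) = \left(-227\right) 7 = -1589$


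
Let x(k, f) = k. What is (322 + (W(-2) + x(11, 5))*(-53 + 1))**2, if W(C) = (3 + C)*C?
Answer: 21316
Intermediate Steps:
W(C) = C*(3 + C)
(322 + (W(-2) + x(11, 5))*(-53 + 1))**2 = (322 + (-2*(3 - 2) + 11)*(-53 + 1))**2 = (322 + (-2*1 + 11)*(-52))**2 = (322 + (-2 + 11)*(-52))**2 = (322 + 9*(-52))**2 = (322 - 468)**2 = (-146)**2 = 21316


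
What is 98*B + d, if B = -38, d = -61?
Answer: -3785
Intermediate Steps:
98*B + d = 98*(-38) - 61 = -3724 - 61 = -3785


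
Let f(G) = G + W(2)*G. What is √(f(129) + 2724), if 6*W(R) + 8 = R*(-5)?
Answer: 3*√274 ≈ 49.659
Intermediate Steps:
W(R) = -4/3 - 5*R/6 (W(R) = -4/3 + (R*(-5))/6 = -4/3 + (-5*R)/6 = -4/3 - 5*R/6)
f(G) = -2*G (f(G) = G + (-4/3 - ⅚*2)*G = G + (-4/3 - 5/3)*G = G - 3*G = -2*G)
√(f(129) + 2724) = √(-2*129 + 2724) = √(-258 + 2724) = √2466 = 3*√274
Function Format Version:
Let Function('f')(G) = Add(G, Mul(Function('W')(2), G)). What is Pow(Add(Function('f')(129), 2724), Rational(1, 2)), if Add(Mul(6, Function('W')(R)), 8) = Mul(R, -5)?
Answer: Mul(3, Pow(274, Rational(1, 2))) ≈ 49.659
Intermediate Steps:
Function('W')(R) = Add(Rational(-4, 3), Mul(Rational(-5, 6), R)) (Function('W')(R) = Add(Rational(-4, 3), Mul(Rational(1, 6), Mul(R, -5))) = Add(Rational(-4, 3), Mul(Rational(1, 6), Mul(-5, R))) = Add(Rational(-4, 3), Mul(Rational(-5, 6), R)))
Function('f')(G) = Mul(-2, G) (Function('f')(G) = Add(G, Mul(Add(Rational(-4, 3), Mul(Rational(-5, 6), 2)), G)) = Add(G, Mul(Add(Rational(-4, 3), Rational(-5, 3)), G)) = Add(G, Mul(-3, G)) = Mul(-2, G))
Pow(Add(Function('f')(129), 2724), Rational(1, 2)) = Pow(Add(Mul(-2, 129), 2724), Rational(1, 2)) = Pow(Add(-258, 2724), Rational(1, 2)) = Pow(2466, Rational(1, 2)) = Mul(3, Pow(274, Rational(1, 2)))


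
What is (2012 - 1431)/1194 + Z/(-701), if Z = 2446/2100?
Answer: 35515399/73236975 ≈ 0.48494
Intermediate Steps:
Z = 1223/1050 (Z = 2446*(1/2100) = 1223/1050 ≈ 1.1648)
(2012 - 1431)/1194 + Z/(-701) = (2012 - 1431)/1194 + (1223/1050)/(-701) = 581*(1/1194) + (1223/1050)*(-1/701) = 581/1194 - 1223/736050 = 35515399/73236975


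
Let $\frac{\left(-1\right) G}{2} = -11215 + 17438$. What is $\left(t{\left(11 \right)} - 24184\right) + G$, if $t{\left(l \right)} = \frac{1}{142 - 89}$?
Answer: $- \frac{1941389}{53} \approx -36630.0$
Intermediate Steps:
$t{\left(l \right)} = \frac{1}{53}$
$G = -12446$ ($G = - 2 \left(-11215 + 17438\right) = \left(-2\right) 6223 = -12446$)
$\left(t{\left(11 \right)} - 24184\right) + G = \left(\frac{1}{53} - 24184\right) - 12446 = - \frac{1281751}{53} - 12446 = - \frac{1941389}{53}$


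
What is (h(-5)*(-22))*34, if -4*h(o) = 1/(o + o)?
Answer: -187/10 ≈ -18.700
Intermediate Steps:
h(o) = -1/(8*o) (h(o) = -1/(4*(o + o)) = -1/(2*o)/4 = -1/(8*o))
(h(-5)*(-22))*34 = (-⅛/(-5)*(-22))*34 = (-⅛*(-⅕)*(-22))*34 = ((1/40)*(-22))*34 = -11/20*34 = -187/10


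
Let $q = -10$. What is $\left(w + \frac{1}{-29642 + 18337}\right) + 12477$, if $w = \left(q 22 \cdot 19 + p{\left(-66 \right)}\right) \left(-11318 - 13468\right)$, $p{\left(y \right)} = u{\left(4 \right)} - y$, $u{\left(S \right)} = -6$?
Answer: $\frac{1154588660084}{11305} \approx 1.0213 \cdot 10^{8}$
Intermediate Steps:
$p{\left(y \right)} = -6 - y$
$w = 102118320$ ($w = \left(\left(-10\right) 22 \cdot 19 - -60\right) \left(-11318 - 13468\right) = \left(\left(-220\right) 19 + \left(-6 + 66\right)\right) \left(-24786\right) = \left(-4180 + 60\right) \left(-24786\right) = \left(-4120\right) \left(-24786\right) = 102118320$)
$\left(w + \frac{1}{-29642 + 18337}\right) + 12477 = \left(102118320 + \frac{1}{-29642 + 18337}\right) + 12477 = \left(102118320 + \frac{1}{-11305}\right) + 12477 = \left(102118320 - \frac{1}{11305}\right) + 12477 = \frac{1154447607599}{11305} + 12477 = \frac{1154588660084}{11305}$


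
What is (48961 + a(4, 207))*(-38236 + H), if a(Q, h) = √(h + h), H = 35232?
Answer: -147078844 - 9012*√46 ≈ -1.4714e+8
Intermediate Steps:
a(Q, h) = √2*√h (a(Q, h) = √(2*h) = √2*√h)
(48961 + a(4, 207))*(-38236 + H) = (48961 + √2*√207)*(-38236 + 35232) = (48961 + √2*(3*√23))*(-3004) = (48961 + 3*√46)*(-3004) = -147078844 - 9012*√46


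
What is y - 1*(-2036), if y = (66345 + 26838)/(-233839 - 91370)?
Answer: 220677447/108403 ≈ 2035.7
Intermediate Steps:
y = -31061/108403 (y = 93183/(-325209) = 93183*(-1/325209) = -31061/108403 ≈ -0.28653)
y - 1*(-2036) = -31061/108403 - 1*(-2036) = -31061/108403 + 2036 = 220677447/108403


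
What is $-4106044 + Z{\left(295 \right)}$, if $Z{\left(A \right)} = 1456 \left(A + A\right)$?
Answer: $-3247004$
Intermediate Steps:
$Z{\left(A \right)} = 2912 A$ ($Z{\left(A \right)} = 1456 \cdot 2 A = 2912 A$)
$-4106044 + Z{\left(295 \right)} = -4106044 + 2912 \cdot 295 = -4106044 + 859040 = -3247004$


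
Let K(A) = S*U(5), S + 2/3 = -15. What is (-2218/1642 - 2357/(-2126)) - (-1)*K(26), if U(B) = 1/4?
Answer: -43553803/10472676 ≈ -4.1588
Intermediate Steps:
U(B) = 1/4
S = -47/3 (S = -2/3 - 15 = -47/3 ≈ -15.667)
K(A) = -47/12 (K(A) = -47/3*1/4 = -47/12)
(-2218/1642 - 2357/(-2126)) - (-1)*K(26) = (-2218/1642 - 2357/(-2126)) - (-1)*(-47)/12 = (-2218*1/1642 - 2357*(-1/2126)) - 1*47/12 = (-1109/821 + 2357/2126) - 47/12 = -422637/1745446 - 47/12 = -43553803/10472676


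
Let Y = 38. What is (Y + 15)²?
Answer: 2809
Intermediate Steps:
(Y + 15)² = (38 + 15)² = 53² = 2809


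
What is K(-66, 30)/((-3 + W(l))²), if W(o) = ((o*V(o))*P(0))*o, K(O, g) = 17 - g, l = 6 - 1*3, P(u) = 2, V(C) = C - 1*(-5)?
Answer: -13/19881 ≈ -0.00065389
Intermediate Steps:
V(C) = 5 + C (V(C) = C + 5 = 5 + C)
l = 3 (l = 6 - 3 = 3)
W(o) = 2*o²*(5 + o) (W(o) = ((o*(5 + o))*2)*o = (2*o*(5 + o))*o = 2*o²*(5 + o))
K(-66, 30)/((-3 + W(l))²) = (17 - 1*30)/((-3 + 2*3²*(5 + 3))²) = (17 - 30)/((-3 + 2*9*8)²) = -13/(-3 + 144)² = -13/(141²) = -13/19881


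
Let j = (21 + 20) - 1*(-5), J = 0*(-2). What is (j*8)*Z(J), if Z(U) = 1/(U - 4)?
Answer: -92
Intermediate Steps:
J = 0
j = 46 (j = 41 + 5 = 46)
Z(U) = 1/(-4 + U)
(j*8)*Z(J) = (46*8)/(-4 + 0) = 368/(-4) = 368*(-¼) = -92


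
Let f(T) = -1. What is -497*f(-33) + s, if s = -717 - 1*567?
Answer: -787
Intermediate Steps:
s = -1284 (s = -717 - 567 = -1284)
-497*f(-33) + s = -497*(-1) - 1284 = 497 - 1284 = -787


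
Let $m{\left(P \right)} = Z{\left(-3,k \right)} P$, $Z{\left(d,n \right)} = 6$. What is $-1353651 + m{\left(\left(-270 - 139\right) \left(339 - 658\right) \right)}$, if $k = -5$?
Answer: $-570825$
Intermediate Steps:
$m{\left(P \right)} = 6 P$
$-1353651 + m{\left(\left(-270 - 139\right) \left(339 - 658\right) \right)} = -1353651 + 6 \left(-270 - 139\right) \left(339 - 658\right) = -1353651 + 6 \left(\left(-409\right) \left(-319\right)\right) = -1353651 + 6 \cdot 130471 = -1353651 + 782826 = -570825$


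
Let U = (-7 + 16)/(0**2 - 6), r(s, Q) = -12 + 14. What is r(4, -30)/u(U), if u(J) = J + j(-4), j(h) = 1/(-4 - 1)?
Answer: -20/17 ≈ -1.1765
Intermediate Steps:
r(s, Q) = 2
U = -3/2 (U = 9/(0 - 6) = 9/(-6) = 9*(-1/6) = -3/2 ≈ -1.5000)
j(h) = -1/5 (j(h) = 1/(-5) = -1/5)
u(J) = -1/5 + J (u(J) = J - 1/5 = -1/5 + J)
r(4, -30)/u(U) = 2/(-1/5 - 3/2) = 2/(-17/10) = 2*(-10/17) = -20/17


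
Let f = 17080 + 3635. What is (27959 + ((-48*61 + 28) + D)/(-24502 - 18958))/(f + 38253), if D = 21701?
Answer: 1215079339/2562749280 ≈ 0.47413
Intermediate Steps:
f = 20715
(27959 + ((-48*61 + 28) + D)/(-24502 - 18958))/(f + 38253) = (27959 + ((-48*61 + 28) + 21701)/(-24502 - 18958))/(20715 + 38253) = (27959 + ((-2928 + 28) + 21701)/(-43460))/58968 = (27959 + (-2900 + 21701)*(-1/43460))*(1/58968) = (27959 + 18801*(-1/43460))*(1/58968) = (27959 - 18801/43460)*(1/58968) = (1215079339/43460)*(1/58968) = 1215079339/2562749280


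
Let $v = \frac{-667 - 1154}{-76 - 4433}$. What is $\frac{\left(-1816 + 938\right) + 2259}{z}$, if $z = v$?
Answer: $\frac{2075643}{607} \approx 3419.5$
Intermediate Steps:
$v = \frac{607}{1503}$ ($v = - \frac{1821}{-4509} = \left(-1821\right) \left(- \frac{1}{4509}\right) = \frac{607}{1503} \approx 0.40386$)
$z = \frac{607}{1503} \approx 0.40386$
$\frac{\left(-1816 + 938\right) + 2259}{z} = \frac{\left(-1816 + 938\right) + 2259}{\frac{607}{1503}} = \left(-878 + 2259\right) \frac{1503}{607} = 1381 \cdot \frac{1503}{607} = \frac{2075643}{607}$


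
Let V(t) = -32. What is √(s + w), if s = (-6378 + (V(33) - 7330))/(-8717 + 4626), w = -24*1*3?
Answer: 2*I*√287200473/4091 ≈ 8.285*I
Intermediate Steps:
w = -72 (w = -24*3 = -72)
s = 13740/4091 (s = (-6378 + (-32 - 7330))/(-8717 + 4626) = (-6378 - 7362)/(-4091) = -13740*(-1/4091) = 13740/4091 ≈ 3.3586)
√(s + w) = √(13740/4091 - 72) = √(-280812/4091) = 2*I*√287200473/4091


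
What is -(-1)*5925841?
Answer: 5925841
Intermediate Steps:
-(-1)*5925841 = -1*(-5925841) = 5925841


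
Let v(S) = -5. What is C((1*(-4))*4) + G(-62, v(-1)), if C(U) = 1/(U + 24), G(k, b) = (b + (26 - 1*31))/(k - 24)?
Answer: 83/344 ≈ 0.24128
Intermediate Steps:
G(k, b) = (-5 + b)/(-24 + k) (G(k, b) = (b + (26 - 31))/(-24 + k) = (b - 5)/(-24 + k) = (-5 + b)/(-24 + k))
C(U) = 1/(24 + U)
C((1*(-4))*4) + G(-62, v(-1)) = 1/(24 + (1*(-4))*4) + (-5 - 5)/(-24 - 62) = 1/(24 - 4*4) - 10/(-86) = 1/(24 - 16) - 1/86*(-10) = 1/8 + 5/43 = ⅛ + 5/43 = 83/344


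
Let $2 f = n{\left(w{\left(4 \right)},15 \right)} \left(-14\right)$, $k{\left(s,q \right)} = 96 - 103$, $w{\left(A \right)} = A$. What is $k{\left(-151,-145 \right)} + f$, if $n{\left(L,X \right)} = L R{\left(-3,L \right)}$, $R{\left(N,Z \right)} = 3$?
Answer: $-91$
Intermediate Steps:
$n{\left(L,X \right)} = 3 L$ ($n{\left(L,X \right)} = L 3 = 3 L$)
$k{\left(s,q \right)} = -7$ ($k{\left(s,q \right)} = 96 - 103 = -7$)
$f = -84$ ($f = \frac{3 \cdot 4 \left(-14\right)}{2} = \frac{12 \left(-14\right)}{2} = \frac{1}{2} \left(-168\right) = -84$)
$k{\left(-151,-145 \right)} + f = -7 - 84 = -91$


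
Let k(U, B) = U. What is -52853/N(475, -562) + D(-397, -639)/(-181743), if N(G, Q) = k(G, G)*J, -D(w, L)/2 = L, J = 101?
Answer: -3222324943/2906373475 ≈ -1.1087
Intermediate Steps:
D(w, L) = -2*L
N(G, Q) = 101*G (N(G, Q) = G*101 = 101*G)
-52853/N(475, -562) + D(-397, -639)/(-181743) = -52853/(101*475) - 2*(-639)/(-181743) = -52853/47975 + 1278*(-1/181743) = -52853*1/47975 - 426/60581 = -52853/47975 - 426/60581 = -3222324943/2906373475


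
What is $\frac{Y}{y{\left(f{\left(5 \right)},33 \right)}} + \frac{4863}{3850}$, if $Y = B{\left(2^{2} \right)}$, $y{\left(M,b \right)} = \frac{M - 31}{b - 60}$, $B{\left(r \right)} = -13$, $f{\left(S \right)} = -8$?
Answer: $- \frac{29787}{3850} \approx -7.7369$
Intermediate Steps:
$y{\left(M,b \right)} = \frac{-31 + M}{-60 + b}$
$Y = -13$
$\frac{Y}{y{\left(f{\left(5 \right)},33 \right)}} + \frac{4863}{3850} = - \frac{13}{\frac{1}{-60 + 33} \left(-31 - 8\right)} + \frac{4863}{3850} = - \frac{13}{\frac{1}{-27} \left(-39\right)} + 4863 \cdot \frac{1}{3850} = - \frac{13}{\left(- \frac{1}{27}\right) \left(-39\right)} + \frac{4863}{3850} = - \frac{13}{\frac{13}{9}} + \frac{4863}{3850} = \left(-13\right) \frac{9}{13} + \frac{4863}{3850} = -9 + \frac{4863}{3850} = - \frac{29787}{3850}$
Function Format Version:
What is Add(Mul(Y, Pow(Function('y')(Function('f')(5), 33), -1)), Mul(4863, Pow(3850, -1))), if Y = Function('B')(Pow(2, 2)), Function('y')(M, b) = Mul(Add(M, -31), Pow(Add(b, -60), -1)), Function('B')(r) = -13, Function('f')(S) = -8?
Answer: Rational(-29787, 3850) ≈ -7.7369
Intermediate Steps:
Function('y')(M, b) = Mul(Pow(Add(-60, b), -1), Add(-31, M)) (Function('y')(M, b) = Mul(Add(-31, M), Pow(Add(-60, b), -1)) = Mul(Pow(Add(-60, b), -1), Add(-31, M)))
Y = -13
Add(Mul(Y, Pow(Function('y')(Function('f')(5), 33), -1)), Mul(4863, Pow(3850, -1))) = Add(Mul(-13, Pow(Mul(Pow(Add(-60, 33), -1), Add(-31, -8)), -1)), Mul(4863, Pow(3850, -1))) = Add(Mul(-13, Pow(Mul(Pow(-27, -1), -39), -1)), Mul(4863, Rational(1, 3850))) = Add(Mul(-13, Pow(Mul(Rational(-1, 27), -39), -1)), Rational(4863, 3850)) = Add(Mul(-13, Pow(Rational(13, 9), -1)), Rational(4863, 3850)) = Add(Mul(-13, Rational(9, 13)), Rational(4863, 3850)) = Add(-9, Rational(4863, 3850)) = Rational(-29787, 3850)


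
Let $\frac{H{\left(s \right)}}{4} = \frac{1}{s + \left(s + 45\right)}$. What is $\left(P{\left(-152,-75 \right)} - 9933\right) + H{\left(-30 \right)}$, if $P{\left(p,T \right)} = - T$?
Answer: $- \frac{147874}{15} \approx -9858.3$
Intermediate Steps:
$H{\left(s \right)} = \frac{4}{45 + 2 s}$ ($H{\left(s \right)} = \frac{4}{s + \left(s + 45\right)} = \frac{4}{s + \left(45 + s\right)} = \frac{4}{45 + 2 s}$)
$\left(P{\left(-152,-75 \right)} - 9933\right) + H{\left(-30 \right)} = \left(\left(-1\right) \left(-75\right) - 9933\right) + \frac{4}{45 + 2 \left(-30\right)} = \left(75 - 9933\right) + \frac{4}{45 - 60} = -9858 + \frac{4}{-15} = -9858 + 4 \left(- \frac{1}{15}\right) = -9858 - \frac{4}{15} = - \frac{147874}{15}$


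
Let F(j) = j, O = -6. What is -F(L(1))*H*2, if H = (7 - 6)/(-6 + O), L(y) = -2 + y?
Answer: -⅙ ≈ -0.16667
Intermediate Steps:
H = -1/12 (H = (7 - 6)/(-6 - 6) = 1/(-12) = 1*(-1/12) = -1/12 ≈ -0.083333)
-F(L(1))*H*2 = -(-2 + 1)*(-1/12)*2 = -(-1*(-1/12))*2 = -2/12 = -1*⅙ = -⅙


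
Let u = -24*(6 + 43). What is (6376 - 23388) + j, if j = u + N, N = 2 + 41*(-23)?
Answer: -19129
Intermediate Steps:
N = -941 (N = 2 - 943 = -941)
u = -1176 (u = -24*49 = -1176)
j = -2117 (j = -1176 - 941 = -2117)
(6376 - 23388) + j = (6376 - 23388) - 2117 = -17012 - 2117 = -19129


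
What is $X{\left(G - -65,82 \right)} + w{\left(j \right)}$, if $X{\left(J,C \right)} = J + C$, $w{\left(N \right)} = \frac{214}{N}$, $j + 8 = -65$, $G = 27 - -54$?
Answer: $\frac{16430}{73} \approx 225.07$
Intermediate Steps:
$G = 81$ ($G = 27 + 54 = 81$)
$j = -73$ ($j = -8 - 65 = -73$)
$X{\left(J,C \right)} = C + J$
$X{\left(G - -65,82 \right)} + w{\left(j \right)} = \left(82 + \left(81 - -65\right)\right) + \frac{214}{-73} = \left(82 + \left(81 + 65\right)\right) + 214 \left(- \frac{1}{73}\right) = \left(82 + 146\right) - \frac{214}{73} = 228 - \frac{214}{73} = \frac{16430}{73}$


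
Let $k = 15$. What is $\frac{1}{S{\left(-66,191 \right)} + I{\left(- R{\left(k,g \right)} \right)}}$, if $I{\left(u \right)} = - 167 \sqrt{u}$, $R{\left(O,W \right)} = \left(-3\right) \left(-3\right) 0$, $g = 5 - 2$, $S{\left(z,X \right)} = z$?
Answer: $- \frac{1}{66} \approx -0.015152$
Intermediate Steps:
$g = 3$
$R{\left(O,W \right)} = 0$ ($R{\left(O,W \right)} = 9 \cdot 0 = 0$)
$\frac{1}{S{\left(-66,191 \right)} + I{\left(- R{\left(k,g \right)} \right)}} = \frac{1}{-66 - 167 \sqrt{\left(-1\right) 0}} = \frac{1}{-66 - 167 \sqrt{0}} = \frac{1}{-66 - 0} = \frac{1}{-66 + 0} = \frac{1}{-66} = - \frac{1}{66}$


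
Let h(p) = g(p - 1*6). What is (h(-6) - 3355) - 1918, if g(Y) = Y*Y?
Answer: -5129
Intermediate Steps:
g(Y) = Y²
h(p) = (-6 + p)² (h(p) = (p - 1*6)² = (p - 6)² = (-6 + p)²)
(h(-6) - 3355) - 1918 = ((-6 - 6)² - 3355) - 1918 = ((-12)² - 3355) - 1918 = (144 - 3355) - 1918 = -3211 - 1918 = -5129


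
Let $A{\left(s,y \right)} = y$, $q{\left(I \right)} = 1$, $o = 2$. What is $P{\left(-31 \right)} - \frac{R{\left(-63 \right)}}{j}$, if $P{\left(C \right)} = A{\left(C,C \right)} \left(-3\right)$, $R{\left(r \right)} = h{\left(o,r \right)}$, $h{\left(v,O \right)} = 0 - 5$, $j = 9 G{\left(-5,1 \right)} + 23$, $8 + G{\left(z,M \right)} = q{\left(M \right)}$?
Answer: $\frac{743}{8} \approx 92.875$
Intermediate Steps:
$G{\left(z,M \right)} = -7$ ($G{\left(z,M \right)} = -8 + 1 = -7$)
$j = -40$ ($j = 9 \left(-7\right) + 23 = -63 + 23 = -40$)
$h{\left(v,O \right)} = -5$
$R{\left(r \right)} = -5$
$P{\left(C \right)} = - 3 C$ ($P{\left(C \right)} = C \left(-3\right) = - 3 C$)
$P{\left(-31 \right)} - \frac{R{\left(-63 \right)}}{j} = \left(-3\right) \left(-31\right) - - \frac{5}{-40} = 93 - \left(-5\right) \left(- \frac{1}{40}\right) = 93 - \frac{1}{8} = \frac{743}{8}$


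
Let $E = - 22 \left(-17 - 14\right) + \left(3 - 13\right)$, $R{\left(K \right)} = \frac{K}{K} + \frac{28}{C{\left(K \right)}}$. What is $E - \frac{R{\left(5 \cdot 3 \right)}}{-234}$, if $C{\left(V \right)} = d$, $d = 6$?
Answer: $\frac{471761}{702} \approx 672.02$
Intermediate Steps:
$C{\left(V \right)} = 6$
$R{\left(K \right)} = \frac{17}{3}$ ($R{\left(K \right)} = \frac{K}{K} + \frac{28}{6} = 1 + 28 \cdot \frac{1}{6} = 1 + \frac{14}{3} = \frac{17}{3}$)
$E = 672$ ($E = - 22 \left(-17 - 14\right) + \left(3 - 13\right) = \left(-22\right) \left(-31\right) - 10 = 682 - 10 = 672$)
$E - \frac{R{\left(5 \cdot 3 \right)}}{-234} = 672 - \frac{17}{3 \left(-234\right)} = 672 - \frac{17}{3} \left(- \frac{1}{234}\right) = 672 - - \frac{17}{702} = 672 + \frac{17}{702} = \frac{471761}{702}$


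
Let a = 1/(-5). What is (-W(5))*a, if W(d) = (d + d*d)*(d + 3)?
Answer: 48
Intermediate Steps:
a = -1/5 ≈ -0.20000
W(d) = (3 + d)*(d + d**2) (W(d) = (d + d**2)*(3 + d) = (3 + d)*(d + d**2))
(-W(5))*a = -5*(3 + 5**2 + 4*5)*(-1/5) = -5*(3 + 25 + 20)*(-1/5) = -5*48*(-1/5) = -1*240*(-1/5) = -240*(-1/5) = 48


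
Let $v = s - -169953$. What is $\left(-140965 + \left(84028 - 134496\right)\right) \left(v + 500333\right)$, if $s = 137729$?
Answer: $-154680735495$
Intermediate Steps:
$v = 307682$ ($v = 137729 - -169953 = 137729 + 169953 = 307682$)
$\left(-140965 + \left(84028 - 134496\right)\right) \left(v + 500333\right) = \left(-140965 + \left(84028 - 134496\right)\right) \left(307682 + 500333\right) = \left(-140965 - 50468\right) 808015 = \left(-191433\right) 808015 = -154680735495$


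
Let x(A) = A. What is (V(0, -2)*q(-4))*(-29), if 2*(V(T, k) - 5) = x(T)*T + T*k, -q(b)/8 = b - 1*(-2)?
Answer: -2320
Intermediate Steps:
q(b) = -16 - 8*b (q(b) = -8*(b - 1*(-2)) = -8*(b + 2) = -8*(2 + b) = -16 - 8*b)
V(T, k) = 5 + T**2/2 + T*k/2 (V(T, k) = 5 + (T*T + T*k)/2 = 5 + (T**2 + T*k)/2 = 5 + (T**2/2 + T*k/2) = 5 + T**2/2 + T*k/2)
(V(0, -2)*q(-4))*(-29) = ((5 + (1/2)*0**2 + (1/2)*0*(-2))*(-16 - 8*(-4)))*(-29) = ((5 + (1/2)*0 + 0)*(-16 + 32))*(-29) = ((5 + 0 + 0)*16)*(-29) = (5*16)*(-29) = 80*(-29) = -2320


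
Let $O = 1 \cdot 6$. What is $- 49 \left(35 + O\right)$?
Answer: $-2009$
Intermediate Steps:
$O = 6$
$- 49 \left(35 + O\right) = - 49 \left(35 + 6\right) = \left(-49\right) 41 = -2009$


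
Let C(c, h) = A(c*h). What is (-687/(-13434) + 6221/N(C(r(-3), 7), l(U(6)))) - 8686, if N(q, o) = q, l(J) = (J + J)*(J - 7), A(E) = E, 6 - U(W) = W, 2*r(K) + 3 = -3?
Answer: -844666897/94038 ≈ -8982.2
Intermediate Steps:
r(K) = -3 (r(K) = -3/2 + (½)*(-3) = -3/2 - 3/2 = -3)
U(W) = 6 - W
C(c, h) = c*h
l(J) = 2*J*(-7 + J) (l(J) = (2*J)*(-7 + J) = 2*J*(-7 + J))
(-687/(-13434) + 6221/N(C(r(-3), 7), l(U(6)))) - 8686 = (-687/(-13434) + 6221/((-3*7))) - 8686 = (-687*(-1/13434) + 6221/(-21)) - 8686 = (229/4478 + 6221*(-1/21)) - 8686 = (229/4478 - 6221/21) - 8686 = -27852829/94038 - 8686 = -844666897/94038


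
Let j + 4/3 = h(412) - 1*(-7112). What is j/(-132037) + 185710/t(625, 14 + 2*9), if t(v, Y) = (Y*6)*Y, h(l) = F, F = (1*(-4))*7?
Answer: 4079512561/135205888 ≈ 30.173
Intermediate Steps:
F = -28 (F = -4*7 = -28)
h(l) = -28
j = 21248/3 (j = -4/3 + (-28 - 1*(-7112)) = -4/3 + (-28 + 7112) = -4/3 + 7084 = 21248/3 ≈ 7082.7)
t(v, Y) = 6*Y**2 (t(v, Y) = (6*Y)*Y = 6*Y**2)
j/(-132037) + 185710/t(625, 14 + 2*9) = (21248/3)/(-132037) + 185710/((6*(14 + 2*9)**2)) = (21248/3)*(-1/132037) + 185710/((6*(14 + 18)**2)) = -21248/396111 + 185710/((6*32**2)) = -21248/396111 + 185710/((6*1024)) = -21248/396111 + 185710/6144 = -21248/396111 + 185710*(1/6144) = -21248/396111 + 92855/3072 = 4079512561/135205888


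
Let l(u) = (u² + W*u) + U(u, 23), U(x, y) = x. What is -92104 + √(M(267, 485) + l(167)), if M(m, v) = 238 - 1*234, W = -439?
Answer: -92104 + 59*I*√13 ≈ -92104.0 + 212.73*I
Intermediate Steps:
M(m, v) = 4 (M(m, v) = 238 - 234 = 4)
l(u) = u² - 438*u (l(u) = (u² - 439*u) + u = u² - 438*u)
-92104 + √(M(267, 485) + l(167)) = -92104 + √(4 + 167*(-438 + 167)) = -92104 + √(4 + 167*(-271)) = -92104 + √(4 - 45257) = -92104 + √(-45253) = -92104 + 59*I*√13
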